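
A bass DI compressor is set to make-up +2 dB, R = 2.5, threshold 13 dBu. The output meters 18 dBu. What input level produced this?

Remove make-up: 18 − 2 = 16 dBu.
That's 3 dB above the 13 dBu threshold.
Before 2.5:1 compression the overshoot was 3 × 2.5 = 7.5 dB, so input = 13 + 7.5 = 20.5 dBu.

20.5 dBu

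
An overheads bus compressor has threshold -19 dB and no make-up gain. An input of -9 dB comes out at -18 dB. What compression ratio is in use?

10:1

Input overshoot = -9 − (-19) = 10 dB; output overshoot = -18 − (-19) = 1 dB.
Ratio = 10 / 1 = 10.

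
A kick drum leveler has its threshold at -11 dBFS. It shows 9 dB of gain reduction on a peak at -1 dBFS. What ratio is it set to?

10:1

Input overshoot = -1 − (-11) = 10 dB.
Output overshoot = 10 − 9 = 1 dB.
Ratio = input overshoot / output overshoot = 10 / 1 = 10.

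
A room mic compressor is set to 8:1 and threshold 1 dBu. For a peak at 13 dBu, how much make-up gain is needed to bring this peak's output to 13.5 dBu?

11 dB

Without make-up, output = threshold + overshoot/8 = 1 + 1.5 = 2.5 dBu.
Gap to target: 11 dB.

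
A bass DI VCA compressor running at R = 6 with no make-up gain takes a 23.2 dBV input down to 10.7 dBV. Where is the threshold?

8.2 dBV

Gain reduction = 23.2 − 10.7 = 12.5 dB; output overshoot = GR / (R − 1) = 12.5 / 5 = 2.5 dB.
Threshold = output − output overshoot = 10.7 − 2.5 = 8.2 dBV.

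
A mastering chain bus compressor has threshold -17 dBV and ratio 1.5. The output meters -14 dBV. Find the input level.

-12.5 dBV

Post-compression overshoot = -14 − (-17) = 3 dB.
Input overshoot = R × output overshoot = 4.5 dB → input = -17 + 4.5 = -12.5 dBV.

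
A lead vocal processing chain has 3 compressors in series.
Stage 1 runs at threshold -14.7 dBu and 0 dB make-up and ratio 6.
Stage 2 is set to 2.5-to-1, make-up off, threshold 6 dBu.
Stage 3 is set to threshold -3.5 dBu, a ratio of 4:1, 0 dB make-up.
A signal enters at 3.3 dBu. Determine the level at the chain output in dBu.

-11.7 dBu

Stage 1: 3.3 dBu is 18 dB over -14.7 dBu; at 6:1 that becomes 3 dB over, giving -11.7 dBu.
Stage 2: below threshold (-11.7 ≤ 6); passes unchanged; output -11.7 dBu.
Stage 3: -11.7 dBu is at or below the -3.5 dBu threshold — no compression; output -11.7 dBu.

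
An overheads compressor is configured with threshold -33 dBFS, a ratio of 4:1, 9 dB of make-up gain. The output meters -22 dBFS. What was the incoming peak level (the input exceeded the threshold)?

-25 dBFS

Remove make-up: -22 − 9 = -31 dBFS.
That's 2 dB above the -33 dBFS threshold.
Undo the ratio: input overshoot = 2 × 4 = 8 dB, giving input = -25 dBFS.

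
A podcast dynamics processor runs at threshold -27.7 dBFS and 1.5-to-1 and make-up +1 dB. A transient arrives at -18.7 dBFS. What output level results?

Overshoot: -18.7 − (-27.7) = 9 dB.
1.5:1 compression reduces that to 9/1.5 = 6 dB over.
So the level is -27.7 + 6 = -21.7 dBFS; make-up adds 1 dB, giving -20.7 dBFS.

-20.7 dBFS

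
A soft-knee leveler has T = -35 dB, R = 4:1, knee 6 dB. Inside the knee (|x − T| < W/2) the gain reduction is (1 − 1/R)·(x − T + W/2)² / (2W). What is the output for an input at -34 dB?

x − T + W/2 = -34 − (-35) + 3 = 4.
GR = (1 − 1/4) × 4² / 12 = 0.75 × 16 / 12 = 1 dB.
Output = -34 − 1 = -35 dB.

-35 dB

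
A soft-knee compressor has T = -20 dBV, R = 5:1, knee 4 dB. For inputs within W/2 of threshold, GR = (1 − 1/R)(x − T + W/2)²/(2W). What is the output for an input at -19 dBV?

-19.9 dBV

x − T + W/2 = -19 − (-20) + 2 = 3.
GR = (1 − 1/5) × 3² / 8 = 0.8 × 9 / 8 = 0.9 dB.
Output = -19 − 0.9 = -19.9 dBV.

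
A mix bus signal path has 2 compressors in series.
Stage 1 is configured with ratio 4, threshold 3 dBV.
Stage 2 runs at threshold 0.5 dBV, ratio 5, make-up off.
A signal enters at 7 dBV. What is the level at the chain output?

1.2 dBV

Stage 1: 7 dBV is 4 dB over 3 dBV; at 4:1 that becomes 1 dB over, giving 4 dBV.
Stage 2: overshoot 3.5 dB → 3.5/5 = 0.7 dB → 1.2 dBV.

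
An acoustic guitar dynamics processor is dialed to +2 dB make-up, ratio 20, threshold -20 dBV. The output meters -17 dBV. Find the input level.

0 dBV

Remove make-up: -17 − 2 = -19 dBV.
That's 1 dB above the -20 dBV threshold.
Input overshoot = R × output overshoot = 20 dB → input = -20 + 20 = 0 dBV.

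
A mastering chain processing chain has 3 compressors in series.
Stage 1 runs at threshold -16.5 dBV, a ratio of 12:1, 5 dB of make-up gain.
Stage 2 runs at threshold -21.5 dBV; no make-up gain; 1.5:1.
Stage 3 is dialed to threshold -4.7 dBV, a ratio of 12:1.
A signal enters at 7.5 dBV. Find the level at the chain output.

-13.5 dBV

Stage 1: 7.5 dBV is 24 dB over -16.5 dBV; at 12:1 that becomes 2 dB over, giving -14.5 dBV; +5 dB make-up → -9.5 dBV.
Stage 2: 12 dB above -21.5 dBV, reduced 1.5:1 to 8 dB above → -13.5 dBV.
Stage 3: below threshold (-13.5 ≤ -4.7); passes unchanged; output -13.5 dBV.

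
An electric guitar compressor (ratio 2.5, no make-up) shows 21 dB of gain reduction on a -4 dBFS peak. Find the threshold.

-39 dBFS

Gain reduction = -4 − (-25) = 21 dB; output overshoot = GR / (R − 1) = 21 / 1.5 = 14 dB.
Threshold = output − output overshoot = -25 − 14 = -39 dBFS.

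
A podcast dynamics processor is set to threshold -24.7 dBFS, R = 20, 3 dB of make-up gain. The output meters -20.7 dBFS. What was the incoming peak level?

-4.7 dBFS

Before make-up, the level was -20.7 − 3 = -23.7 dBFS.
The compressed level sits -23.7 − (-24.7) = 1 dB over threshold.
Before 20:1 compression the overshoot was 1 × 20 = 20 dB, so input = -24.7 + 20 = -4.7 dBFS.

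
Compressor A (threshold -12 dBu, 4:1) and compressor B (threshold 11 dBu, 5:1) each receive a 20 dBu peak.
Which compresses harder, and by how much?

A: 32 dB over, compressed to 8 dB over, so 24 dB of GR.
B: 9 dB over, compressed to 1.8 dB over, so 7.2 dB of GR.
A applies 16.8 dB more gain reduction.

A, by 16.8 dB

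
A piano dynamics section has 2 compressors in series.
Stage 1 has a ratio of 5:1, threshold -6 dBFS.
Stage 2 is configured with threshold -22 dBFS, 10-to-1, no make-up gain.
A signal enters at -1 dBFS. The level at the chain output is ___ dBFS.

-20.3 dBFS

Stage 1: -1 dBFS is 5 dB over -6 dBFS; at 5:1 that becomes 1 dB over, giving -5 dBFS.
Stage 2: overshoot 17 dB → 17/10 = 1.7 dB → -20.3 dBFS.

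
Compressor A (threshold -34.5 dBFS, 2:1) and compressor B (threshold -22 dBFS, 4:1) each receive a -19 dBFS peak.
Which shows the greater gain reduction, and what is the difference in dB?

A: 15.5 dB over, compressed to 7.75 dB over, so 7.75 dB of GR.
B: 3 dB over, compressed to 0.75 dB over, so 2.25 dB of GR.
A reduces 5.5 dB more.

A, by 5.5 dB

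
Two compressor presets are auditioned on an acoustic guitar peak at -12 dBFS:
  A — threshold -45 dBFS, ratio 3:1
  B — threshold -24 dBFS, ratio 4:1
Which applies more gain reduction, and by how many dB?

A: overshoot 33 dB → output overshoot 11 dB → GR 22 dB.
B: overshoot 12 dB → output overshoot 3 dB → GR 9 dB.
Difference: 13 dB in favour of A.

A, by 13 dB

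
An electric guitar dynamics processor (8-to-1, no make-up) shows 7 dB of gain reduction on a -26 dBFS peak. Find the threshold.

Gain reduction = -26 − (-33) = 7 dB; output overshoot = GR / (R − 1) = 7 / 7 = 1 dB.
Threshold = output − output overshoot = -33 − 1 = -34 dBFS.

-34 dBFS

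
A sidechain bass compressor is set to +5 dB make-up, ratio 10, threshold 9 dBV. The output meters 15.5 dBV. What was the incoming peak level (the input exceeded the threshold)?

Remove make-up: 15.5 − 5 = 10.5 dBV.
The compressed level sits 10.5 − 9 = 1.5 dB over threshold.
Undo the ratio: input overshoot = 1.5 × 10 = 15 dB, giving input = 24 dBV.

24 dBV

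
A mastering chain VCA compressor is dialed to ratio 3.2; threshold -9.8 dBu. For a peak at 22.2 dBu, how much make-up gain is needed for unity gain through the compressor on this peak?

22 dB

Without make-up, output = threshold + overshoot/3.2 = -9.8 + 10 = 0.2 dBu.
Gap to target: 22 dB.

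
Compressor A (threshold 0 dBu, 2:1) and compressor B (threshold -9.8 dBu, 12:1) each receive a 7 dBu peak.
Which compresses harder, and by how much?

B, by 11.9 dB

A: GR = 7 − 7/2 = 3.5 dB.
B: GR = 16.8 − 16.8/12 = 15.4 dB.
B reduces 11.9 dB more.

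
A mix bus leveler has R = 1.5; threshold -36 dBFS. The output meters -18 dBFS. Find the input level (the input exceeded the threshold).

The compressed level sits -18 − (-36) = 18 dB over threshold.
Input overshoot = R × output overshoot = 27 dB → input = -36 + 27 = -9 dBFS.

-9 dBFS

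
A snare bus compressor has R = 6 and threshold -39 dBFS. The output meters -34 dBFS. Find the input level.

That's 5 dB above the -39 dBFS threshold.
Undo the ratio: input overshoot = 5 × 6 = 30 dB, giving input = -9 dBFS.

-9 dBFS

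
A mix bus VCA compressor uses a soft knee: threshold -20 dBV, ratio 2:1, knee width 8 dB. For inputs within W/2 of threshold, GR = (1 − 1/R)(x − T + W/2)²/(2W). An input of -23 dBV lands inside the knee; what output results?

-23.03125 dBV

x − T + W/2 = -23 − (-20) + 4 = 1.
GR = (1 − 1/2) × 1² / 16 = 0.5 × 1 / 16 = 0.03125 dB.
Output = -23 − 0.03125 = -23.03125 dBV.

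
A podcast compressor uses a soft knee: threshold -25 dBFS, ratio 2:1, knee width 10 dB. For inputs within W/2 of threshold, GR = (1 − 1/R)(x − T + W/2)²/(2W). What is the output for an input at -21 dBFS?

-23.025 dBFS

x − T + W/2 = -21 − (-25) + 5 = 9.
GR = (1 − 1/2) × 9² / 20 = 0.5 × 81 / 20 = 2.025 dB.
Output = -21 − 2.025 = -23.025 dBFS.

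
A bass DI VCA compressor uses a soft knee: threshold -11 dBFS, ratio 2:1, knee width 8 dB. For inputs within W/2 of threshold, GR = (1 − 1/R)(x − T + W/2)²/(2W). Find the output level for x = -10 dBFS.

x − T + W/2 = -10 − (-11) + 4 = 5.
GR = (1 − 1/2) × 5² / 16 = 0.5 × 25 / 16 = 0.78125 dB.
Output = -10 − 0.78125 = -10.78125 dBFS.

-10.78125 dBFS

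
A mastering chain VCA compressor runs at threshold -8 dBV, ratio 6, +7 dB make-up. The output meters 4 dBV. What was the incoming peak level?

22 dBV

Remove make-up: 4 − 7 = -3 dBV.
That's 5 dB above the -8 dBV threshold.
Input overshoot = R × output overshoot = 30 dB → input = -8 + 30 = 22 dBV.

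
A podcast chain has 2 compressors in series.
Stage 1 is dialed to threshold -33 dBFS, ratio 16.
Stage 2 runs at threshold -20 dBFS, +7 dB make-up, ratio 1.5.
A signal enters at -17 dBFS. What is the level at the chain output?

-25 dBFS

Stage 1: overshoot 16 dB → 16/16 = 1 dB → -32 dBFS.
Stage 2: below threshold (-32 ≤ -20); passes unchanged; make-up brings it to -25 dBFS.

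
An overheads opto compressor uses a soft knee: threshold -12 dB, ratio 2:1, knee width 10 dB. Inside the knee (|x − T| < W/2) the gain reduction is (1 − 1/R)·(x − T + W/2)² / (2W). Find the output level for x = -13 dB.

-13.4 dB

x − T + W/2 = -13 − (-12) + 5 = 4.
GR = (1 − 1/2) × 4² / 20 = 0.5 × 16 / 20 = 0.4 dB.
Output = -13 − 0.4 = -13.4 dB.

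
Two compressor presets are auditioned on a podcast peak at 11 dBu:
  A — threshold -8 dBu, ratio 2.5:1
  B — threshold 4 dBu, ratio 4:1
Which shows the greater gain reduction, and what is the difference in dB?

A: GR = 19 − 19/2.5 = 11.4 dB.
B: GR = 7 − 7/4 = 5.25 dB.
Difference: 6.15 dB in favour of A.

A, by 6.15 dB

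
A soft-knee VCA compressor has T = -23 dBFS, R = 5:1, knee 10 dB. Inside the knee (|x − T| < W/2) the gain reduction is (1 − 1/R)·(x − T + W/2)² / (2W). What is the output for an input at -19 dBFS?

-22.24 dBFS

x − T + W/2 = -19 − (-23) + 5 = 9.
GR = (1 − 1/5) × 9² / 20 = 0.8 × 81 / 20 = 3.24 dB.
Output = -19 − 3.24 = -22.24 dBFS.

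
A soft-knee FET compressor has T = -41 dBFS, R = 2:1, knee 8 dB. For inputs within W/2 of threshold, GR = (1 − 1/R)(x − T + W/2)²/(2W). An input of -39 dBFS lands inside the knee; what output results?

x − T + W/2 = -39 − (-41) + 4 = 6.
GR = (1 − 1/2) × 6² / 16 = 0.5 × 36 / 16 = 1.125 dB.
Output = -39 − 1.125 = -40.125 dBFS.

-40.125 dBFS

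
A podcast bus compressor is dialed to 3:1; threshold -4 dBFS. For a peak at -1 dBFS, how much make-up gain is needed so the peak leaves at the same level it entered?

2 dB

The peak compresses to -4 + 3/3 = -3 dBFS.
To reach -1 dBFS requires -1 − (-3) = 2 dB of make-up.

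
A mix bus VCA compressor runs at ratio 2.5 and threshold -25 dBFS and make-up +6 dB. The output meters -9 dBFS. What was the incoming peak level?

Remove make-up: -9 − 6 = -15 dBFS.
That's 10 dB above the -25 dBFS threshold.
Input overshoot = R × output overshoot = 25 dB → input = -25 + 25 = 0 dBFS.

0 dBFS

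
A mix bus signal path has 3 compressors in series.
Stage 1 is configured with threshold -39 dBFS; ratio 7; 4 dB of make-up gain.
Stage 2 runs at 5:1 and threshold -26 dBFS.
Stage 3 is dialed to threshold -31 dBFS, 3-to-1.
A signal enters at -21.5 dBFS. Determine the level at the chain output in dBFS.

-32.5 dBFS

Stage 1: overshoot 17.5 dB → 17.5/7 = 2.5 dB → -36.5 dBFS; +4 dB make-up → -32.5 dBFS.
Stage 2: -32.5 dBFS is at or below the -26 dBFS threshold — no compression; output -32.5 dBFS.
Stage 3: -32.5 dBFS is at or below the -31 dBFS threshold — no compression; output -32.5 dBFS.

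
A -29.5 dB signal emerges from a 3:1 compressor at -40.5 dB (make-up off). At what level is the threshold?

Let T be the threshold. Output overshoot = (input overshoot)/R, so -40.5 − T = (-29.5 − T)/3.
3·(-40.5 − T) = -29.5 − T → 2·T = -121.5 − (-29.5) = -92.
T = -92/2 = -46 dB.

-46 dB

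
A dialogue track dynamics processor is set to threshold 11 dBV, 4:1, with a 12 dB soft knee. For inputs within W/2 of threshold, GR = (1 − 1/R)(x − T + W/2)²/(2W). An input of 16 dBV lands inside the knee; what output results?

12.21875 dBV

x − T + W/2 = 16 − 11 + 6 = 11.
GR = (1 − 1/4) × 11² / 24 = 0.75 × 121 / 24 = 3.78125 dB.
Output = 16 − 3.78125 = 12.21875 dBV.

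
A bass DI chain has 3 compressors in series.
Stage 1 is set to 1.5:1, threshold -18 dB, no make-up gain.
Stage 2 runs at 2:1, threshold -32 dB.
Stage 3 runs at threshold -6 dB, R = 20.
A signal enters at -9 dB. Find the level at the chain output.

Stage 1: 9 dB above -18 dB, reduced 1.5:1 to 6 dB above → -12 dB.
Stage 2: overshoot 20 dB → 20/2 = 10 dB → -22 dB.
Stage 3: -22 dB is at or below the -6 dB threshold — no compression; output -22 dB.

-22 dB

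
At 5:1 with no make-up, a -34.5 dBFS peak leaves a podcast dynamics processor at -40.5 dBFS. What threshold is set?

Let T be the threshold. Output overshoot = (input overshoot)/R, so -40.5 − T = (-34.5 − T)/5.
5·(-40.5 − T) = -34.5 − T → 4·T = -202.5 − (-34.5) = -168.
T = -168/4 = -42 dBFS.

-42 dBFS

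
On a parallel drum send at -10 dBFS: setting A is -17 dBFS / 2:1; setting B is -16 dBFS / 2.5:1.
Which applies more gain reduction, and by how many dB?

B, by 0.1 dB

A: GR = 7 − 7/2 = 3.5 dB.
B: GR = 6 − 6/2.5 = 3.6 dB.
B applies 0.1 dB more gain reduction.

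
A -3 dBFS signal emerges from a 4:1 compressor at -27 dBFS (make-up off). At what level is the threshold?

-35 dBFS

Let T be the threshold. Output overshoot = (input overshoot)/R, so -27 − T = (-3 − T)/4.
4·(-27 − T) = -3 − T → 3·T = -108 − (-3) = -105.
T = -105/3 = -35 dBFS.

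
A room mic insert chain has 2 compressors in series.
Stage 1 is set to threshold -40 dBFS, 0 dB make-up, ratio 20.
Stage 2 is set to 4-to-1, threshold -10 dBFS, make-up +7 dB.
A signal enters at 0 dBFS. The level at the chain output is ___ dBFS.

-31 dBFS

Stage 1: overshoot 40 dB → 40/20 = 2 dB → -38 dBFS.
Stage 2: below threshold (-38 ≤ -10); passes unchanged; make-up brings it to -31 dBFS.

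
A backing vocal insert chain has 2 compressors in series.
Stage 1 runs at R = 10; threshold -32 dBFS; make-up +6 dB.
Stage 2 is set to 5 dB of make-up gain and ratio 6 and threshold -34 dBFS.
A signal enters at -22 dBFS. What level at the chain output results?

-27.5 dBFS

Stage 1: overshoot 10 dB → 10/10 = 1 dB → -31 dBFS; +6 dB make-up → -25 dBFS.
Stage 2: 9 dB above -34 dBFS, reduced 6:1 to 1.5 dB above → -32.5 dBFS; +5 dB make-up → -27.5 dBFS.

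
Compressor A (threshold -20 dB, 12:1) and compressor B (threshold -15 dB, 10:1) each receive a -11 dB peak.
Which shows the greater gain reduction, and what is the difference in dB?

A, by 4.65 dB

A: overshoot 9 dB → output overshoot 0.75 dB → GR 8.25 dB.
B: overshoot 4 dB → output overshoot 0.4 dB → GR 3.6 dB.
A applies 4.65 dB more gain reduction.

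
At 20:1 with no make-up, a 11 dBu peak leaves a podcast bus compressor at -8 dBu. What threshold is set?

Input is 20 dB above T (since output overshoot × R = input overshoot: (-8 − T)·20 = 11 − T gives T = -9 dBu).
Check: -9 + (11 − (-9))/20 = -9 + 1 = -8 dBu. ✓

-9 dBu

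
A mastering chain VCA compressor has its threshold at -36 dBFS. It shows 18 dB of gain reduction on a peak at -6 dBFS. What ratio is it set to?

2.5:1

Input overshoot = -6 − (-36) = 30 dB.
Output overshoot = 30 − 18 = 12 dB.
Ratio = input overshoot / output overshoot = 30 / 12 = 2.5.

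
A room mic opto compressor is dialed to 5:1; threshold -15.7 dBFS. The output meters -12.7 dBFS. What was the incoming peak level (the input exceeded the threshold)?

Post-compression overshoot = -12.7 − (-15.7) = 3 dB.
Undo the ratio: input overshoot = 3 × 5 = 15 dB, giving input = -0.7 dBFS.

-0.7 dBFS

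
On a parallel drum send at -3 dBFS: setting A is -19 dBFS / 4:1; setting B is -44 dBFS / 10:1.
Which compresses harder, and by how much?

B, by 24.9 dB

A: 16 dB over, compressed to 4 dB over, so 12 dB of GR.
B: 41 dB over, compressed to 4.1 dB over, so 36.9 dB of GR.
B applies 24.9 dB more gain reduction.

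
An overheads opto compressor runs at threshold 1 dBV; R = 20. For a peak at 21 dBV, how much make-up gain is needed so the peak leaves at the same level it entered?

19 dB

Without make-up, output = threshold + overshoot/20 = 1 + 1 = 2 dBV.
Gap to target: 19 dB.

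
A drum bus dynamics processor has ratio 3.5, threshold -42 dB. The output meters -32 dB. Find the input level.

-7 dB

The compressed level sits -32 − (-42) = 10 dB over threshold.
Undo the ratio: input overshoot = 10 × 3.5 = 35 dB, giving input = -7 dB.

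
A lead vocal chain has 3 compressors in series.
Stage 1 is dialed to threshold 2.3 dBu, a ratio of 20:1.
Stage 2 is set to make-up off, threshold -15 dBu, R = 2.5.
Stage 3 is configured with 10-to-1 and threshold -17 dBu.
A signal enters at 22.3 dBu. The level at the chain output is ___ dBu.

Stage 1: 20 dB above 2.3 dBu, reduced 20:1 to 1 dB above → 3.3 dBu.
Stage 2: 18.3 dB above -15 dBu, reduced 2.5:1 to 7.32 dB above → -7.68 dBu.
Stage 3: overshoot 9.32 dB → 9.32/10 = 0.932 dB → -16.068 dBu.

-16.068 dBu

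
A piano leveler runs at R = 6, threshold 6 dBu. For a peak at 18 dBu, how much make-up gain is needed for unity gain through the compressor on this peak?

10 dB

The peak compresses to 6 + 12/6 = 8 dBu.
To reach 18 dBu requires 18 − 8 = 10 dB of make-up.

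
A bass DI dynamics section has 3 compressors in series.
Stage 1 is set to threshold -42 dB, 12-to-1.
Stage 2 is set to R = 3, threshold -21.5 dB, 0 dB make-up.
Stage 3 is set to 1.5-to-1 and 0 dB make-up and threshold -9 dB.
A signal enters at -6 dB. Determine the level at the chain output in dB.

-39 dB

Stage 1: overshoot 36 dB → 36/12 = 3 dB → -39 dB.
Stage 2: -39 dB is at or below the -21.5 dB threshold — no compression; output -39 dB.
Stage 3: -39 dB is at or below the -9 dB threshold — no compression; output -39 dB.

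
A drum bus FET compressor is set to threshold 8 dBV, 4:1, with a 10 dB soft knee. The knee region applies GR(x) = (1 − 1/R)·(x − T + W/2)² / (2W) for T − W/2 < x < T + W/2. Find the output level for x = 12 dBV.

x − T + W/2 = 12 − 8 + 5 = 9.
GR = (1 − 1/4) × 9² / 20 = 0.75 × 81 / 20 = 3.0375 dB.
Output = 12 − 3.0375 = 8.9625 dBV.

8.9625 dBV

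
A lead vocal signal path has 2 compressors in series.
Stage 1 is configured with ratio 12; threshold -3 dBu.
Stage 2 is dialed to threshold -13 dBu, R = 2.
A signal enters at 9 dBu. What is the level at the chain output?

-7.5 dBu

Stage 1: 9 dBu is 12 dB over -3 dBu; at 12:1 that becomes 1 dB over, giving -2 dBu.
Stage 2: overshoot 11 dB → 11/2 = 5.5 dB → -7.5 dBu.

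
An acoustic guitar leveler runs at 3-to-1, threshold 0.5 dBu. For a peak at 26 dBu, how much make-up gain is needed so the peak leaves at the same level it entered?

Overshoot 25.5 dB → 25.5/3 = 8.5 dB after compression, so the compressed level is 0.5 + 8.5 = 9 dBu.
Make-up = target − compressed = 26 − 9 = 17 dB.

17 dB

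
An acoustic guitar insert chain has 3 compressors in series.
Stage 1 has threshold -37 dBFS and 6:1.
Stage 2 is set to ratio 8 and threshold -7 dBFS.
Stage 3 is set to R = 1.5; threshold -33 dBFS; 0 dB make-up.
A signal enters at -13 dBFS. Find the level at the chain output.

Stage 1: -13 dBFS is 24 dB over -37 dBFS; at 6:1 that becomes 4 dB over, giving -33 dBFS.
Stage 2: -33 dBFS ≤ -7 dBFS, so stage 2 doesn't engage; output -33 dBFS.
Stage 3: below threshold (-33 ≤ -33); passes unchanged; output -33 dBFS.

-33 dBFS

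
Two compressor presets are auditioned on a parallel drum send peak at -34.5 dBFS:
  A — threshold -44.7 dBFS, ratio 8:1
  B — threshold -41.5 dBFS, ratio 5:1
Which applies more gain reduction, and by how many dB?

A: 10.2 dB over, compressed to 1.275 dB over, so 8.925 dB of GR.
B: 7 dB over, compressed to 1.4 dB over, so 5.6 dB of GR.
A reduces 3.325 dB more.

A, by 3.325 dB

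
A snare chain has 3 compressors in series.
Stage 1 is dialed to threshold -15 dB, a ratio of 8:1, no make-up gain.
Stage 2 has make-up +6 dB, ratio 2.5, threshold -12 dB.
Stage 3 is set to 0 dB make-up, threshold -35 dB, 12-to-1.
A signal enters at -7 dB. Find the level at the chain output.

-32.75 dB

Stage 1: -7 dB is 8 dB over -15 dB; at 8:1 that becomes 1 dB over, giving -14 dB.
Stage 2: -14 dB ≤ -12 dB, so stage 2 doesn't engage; make-up brings it to -8 dB.
Stage 3: 27 dB above -35 dB, reduced 12:1 to 2.25 dB above → -32.75 dB.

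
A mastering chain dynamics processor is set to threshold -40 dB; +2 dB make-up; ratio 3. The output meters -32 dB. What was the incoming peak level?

-22 dB

Stripping the +2 dB make-up gives -34 dB at the gain stage.
That's 6 dB above the -40 dB threshold.
Undo the ratio: input overshoot = 6 × 3 = 18 dB, giving input = -22 dB.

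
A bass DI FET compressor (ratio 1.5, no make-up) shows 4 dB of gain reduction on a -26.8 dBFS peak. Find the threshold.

-38.8 dBFS

Input is 12 dB above T (since output overshoot × R = input overshoot: (-30.8 − T)·1.5 = -26.8 − T gives T = -38.8 dBFS).
Check: -38.8 + (-26.8 − (-38.8))/1.5 = -38.8 + 8 = -30.8 dBFS. ✓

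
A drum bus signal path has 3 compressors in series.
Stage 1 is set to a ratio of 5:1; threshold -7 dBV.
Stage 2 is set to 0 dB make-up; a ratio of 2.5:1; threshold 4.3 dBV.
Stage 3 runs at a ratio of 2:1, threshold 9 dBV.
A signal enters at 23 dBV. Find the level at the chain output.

-1 dBV

Stage 1: overshoot 30 dB → 30/5 = 6 dB → -1 dBV.
Stage 2: below threshold (-1 ≤ 4.3); passes unchanged; output -1 dBV.
Stage 3: -1 dBV is at or below the 9 dBV threshold — no compression; output -1 dBV.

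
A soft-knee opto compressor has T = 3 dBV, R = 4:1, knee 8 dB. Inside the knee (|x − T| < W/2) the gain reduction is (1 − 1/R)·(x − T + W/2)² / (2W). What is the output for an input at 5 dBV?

3.3125 dBV

x − T + W/2 = 5 − 3 + 4 = 6.
GR = (1 − 1/4) × 6² / 16 = 0.75 × 36 / 16 = 1.6875 dB.
Output = 5 − 1.6875 = 3.3125 dBV.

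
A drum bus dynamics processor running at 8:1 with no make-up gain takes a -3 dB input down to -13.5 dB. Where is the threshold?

-15 dB

Let T be the threshold. Output overshoot = (input overshoot)/R, so -13.5 − T = (-3 − T)/8.
8·(-13.5 − T) = -3 − T → 7·T = -108 − (-3) = -105.
T = -105/7 = -15 dB.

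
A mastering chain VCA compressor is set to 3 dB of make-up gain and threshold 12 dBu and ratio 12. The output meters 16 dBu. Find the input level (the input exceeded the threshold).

Stripping the +3 dB make-up gives 13 dBu at the gain stage.
Post-compression overshoot = 13 − 12 = 1 dB.
Input overshoot = R × output overshoot = 12 dB → input = 12 + 12 = 24 dBu.

24 dBu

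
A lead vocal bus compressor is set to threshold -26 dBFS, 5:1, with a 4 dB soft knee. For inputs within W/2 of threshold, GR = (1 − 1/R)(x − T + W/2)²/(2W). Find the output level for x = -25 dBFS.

-25.9 dBFS

x − T + W/2 = -25 − (-26) + 2 = 3.
GR = (1 − 1/5) × 3² / 8 = 0.8 × 9 / 8 = 0.9 dB.
Output = -25 − 0.9 = -25.9 dBFS.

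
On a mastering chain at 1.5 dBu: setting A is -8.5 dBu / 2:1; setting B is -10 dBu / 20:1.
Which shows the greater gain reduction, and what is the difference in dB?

A: GR = 10 − 10/2 = 5 dB.
B: GR = 11.5 − 11.5/20 = 10.925 dB.
Difference: 5.925 dB in favour of B.

B, by 5.925 dB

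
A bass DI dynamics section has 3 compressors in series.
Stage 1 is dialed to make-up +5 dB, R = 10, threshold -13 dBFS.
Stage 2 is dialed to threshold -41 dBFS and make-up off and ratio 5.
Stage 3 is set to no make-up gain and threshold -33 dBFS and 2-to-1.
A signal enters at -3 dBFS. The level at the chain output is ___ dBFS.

Stage 1: 10 dB above -13 dBFS, reduced 10:1 to 1 dB above → -12 dBFS; +5 dB make-up → -7 dBFS.
Stage 2: overshoot 34 dB → 34/5 = 6.8 dB → -34.2 dBFS.
Stage 3: -34.2 dBFS ≤ -33 dBFS, so stage 3 doesn't engage; output -34.2 dBFS.

-34.2 dBFS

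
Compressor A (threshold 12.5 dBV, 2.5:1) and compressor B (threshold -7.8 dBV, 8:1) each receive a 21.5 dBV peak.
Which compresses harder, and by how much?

B, by 20.2375 dB

A: overshoot 9 dB → output overshoot 3.6 dB → GR 5.4 dB.
B: overshoot 29.3 dB → output overshoot 3.6625 dB → GR 25.6375 dB.
Difference: 20.2375 dB in favour of B.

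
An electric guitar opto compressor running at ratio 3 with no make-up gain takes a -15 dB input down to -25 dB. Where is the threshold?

-30 dB

Let T be the threshold. Output overshoot = (input overshoot)/R, so -25 − T = (-15 − T)/3.
3·(-25 − T) = -15 − T → 2·T = -75 − (-15) = -60.
T = -60/2 = -30 dB.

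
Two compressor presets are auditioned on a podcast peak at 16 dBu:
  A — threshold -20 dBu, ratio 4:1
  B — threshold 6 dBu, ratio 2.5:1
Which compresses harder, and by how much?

A, by 21 dB

A: GR = 36 − 36/4 = 27 dB.
B: GR = 10 − 10/2.5 = 6 dB.
A applies 21 dB more gain reduction.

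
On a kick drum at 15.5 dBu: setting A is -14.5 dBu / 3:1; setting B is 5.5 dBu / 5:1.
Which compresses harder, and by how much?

A, by 12 dB

A: 30 dB over, compressed to 10 dB over, so 20 dB of GR.
B: 10 dB over, compressed to 2 dB over, so 8 dB of GR.
Difference: 12 dB in favour of A.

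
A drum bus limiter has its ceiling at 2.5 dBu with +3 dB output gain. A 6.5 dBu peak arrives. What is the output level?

The limiter clamps the peak to its 2.5 dBu ceiling.
Output gain then adds 3 dB: 2.5 + 3 = 5.5 dBu.

5.5 dBu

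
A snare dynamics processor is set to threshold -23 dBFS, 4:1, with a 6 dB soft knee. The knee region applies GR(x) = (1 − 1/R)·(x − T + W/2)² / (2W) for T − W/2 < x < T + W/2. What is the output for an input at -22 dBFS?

-23 dBFS

x − T + W/2 = -22 − (-23) + 3 = 4.
GR = (1 − 1/4) × 4² / 12 = 0.75 × 16 / 12 = 1 dB.
Output = -22 − 1 = -23 dBFS.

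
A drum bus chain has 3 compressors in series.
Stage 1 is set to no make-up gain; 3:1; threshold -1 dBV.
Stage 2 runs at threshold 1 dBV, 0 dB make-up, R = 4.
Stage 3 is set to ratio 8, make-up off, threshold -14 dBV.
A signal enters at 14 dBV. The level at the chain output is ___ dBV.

-12.03125 dBV

Stage 1: 15 dB above -1 dBV, reduced 3:1 to 5 dB above → 4 dBV.
Stage 2: overshoot 3 dB → 3/4 = 0.75 dB → 1.75 dBV.
Stage 3: 15.75 dB above -14 dBV, reduced 8:1 to 1.96875 dB above → -12.03125 dBV.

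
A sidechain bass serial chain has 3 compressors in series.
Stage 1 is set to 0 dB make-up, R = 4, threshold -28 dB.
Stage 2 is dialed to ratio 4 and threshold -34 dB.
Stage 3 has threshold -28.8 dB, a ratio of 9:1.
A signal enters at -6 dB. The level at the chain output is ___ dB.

Stage 1: overshoot 22 dB → 22/4 = 5.5 dB → -22.5 dB.
Stage 2: overshoot 11.5 dB → 11.5/4 = 2.875 dB → -31.125 dB.
Stage 3: below threshold (-31.125 ≤ -28.8); passes unchanged; output -31.125 dB.

-31.125 dB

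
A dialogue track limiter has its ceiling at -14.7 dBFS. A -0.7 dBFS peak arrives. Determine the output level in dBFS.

-14.7 dBFS

A brickwall limiter is an ∞:1 compressor: any input above the ceiling is clamped to -14.7 dBFS.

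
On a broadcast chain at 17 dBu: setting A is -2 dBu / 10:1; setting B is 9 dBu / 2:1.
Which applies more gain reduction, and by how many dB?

A: GR = 19 − 19/10 = 17.1 dB.
B: GR = 8 − 8/2 = 4 dB.
Difference: 13.1 dB in favour of A.

A, by 13.1 dB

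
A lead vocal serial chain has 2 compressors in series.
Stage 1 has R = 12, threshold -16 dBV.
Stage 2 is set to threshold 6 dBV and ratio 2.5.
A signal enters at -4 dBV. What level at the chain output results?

-15 dBV

Stage 1: overshoot 12 dB → 12/12 = 1 dB → -15 dBV.
Stage 2: below threshold (-15 ≤ 6); passes unchanged; output -15 dBV.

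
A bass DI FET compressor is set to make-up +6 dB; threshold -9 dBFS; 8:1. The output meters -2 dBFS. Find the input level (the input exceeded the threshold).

Before make-up, the level was -2 − 6 = -8 dBFS.
Post-compression overshoot = -8 − (-9) = 1 dB.
Undo the ratio: input overshoot = 1 × 8 = 8 dB, giving input = -1 dBFS.

-1 dBFS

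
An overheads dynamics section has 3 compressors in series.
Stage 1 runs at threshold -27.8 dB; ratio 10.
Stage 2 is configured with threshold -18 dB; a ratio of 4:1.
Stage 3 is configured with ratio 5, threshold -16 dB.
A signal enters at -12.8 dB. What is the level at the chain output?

-26.3 dB

Stage 1: 15 dB above -27.8 dB, reduced 10:1 to 1.5 dB above → -26.3 dB.
Stage 2: -26.3 dB is at or below the -18 dB threshold — no compression; output -26.3 dB.
Stage 3: -26.3 dB is at or below the -16 dB threshold — no compression; output -26.3 dB.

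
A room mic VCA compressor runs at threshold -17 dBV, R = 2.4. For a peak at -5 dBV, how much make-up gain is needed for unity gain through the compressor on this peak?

Without make-up, output = threshold + overshoot/2.4 = -17 + 5 = -12 dBV.
Gap to target: 7 dB.

7 dB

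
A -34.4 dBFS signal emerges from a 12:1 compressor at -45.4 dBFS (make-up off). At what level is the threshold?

Input is 12 dB above T (since output overshoot × R = input overshoot: (-45.4 − T)·12 = -34.4 − T gives T = -46.4 dBFS).
Check: -46.4 + (-34.4 − (-46.4))/12 = -46.4 + 1 = -45.4 dBFS. ✓

-46.4 dBFS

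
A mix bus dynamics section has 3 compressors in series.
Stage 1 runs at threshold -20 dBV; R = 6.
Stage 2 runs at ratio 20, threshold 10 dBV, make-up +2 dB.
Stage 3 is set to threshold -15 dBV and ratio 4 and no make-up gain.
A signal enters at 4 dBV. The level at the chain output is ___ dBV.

Stage 1: 4 dBV is 24 dB over -20 dBV; at 6:1 that becomes 4 dB over, giving -16 dBV.
Stage 2: -16 dBV ≤ 10 dBV, so stage 2 doesn't engage; make-up brings it to -14 dBV.
Stage 3: overshoot 1 dB → 1/4 = 0.25 dB → -14.75 dBV.

-14.75 dBV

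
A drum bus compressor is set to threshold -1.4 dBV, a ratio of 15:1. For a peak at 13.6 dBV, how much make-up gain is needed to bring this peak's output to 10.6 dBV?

11 dB

The peak compresses to -1.4 + 15/15 = -0.4 dBV.
To reach 10.6 dBV requires 10.6 − (-0.4) = 11 dB of make-up.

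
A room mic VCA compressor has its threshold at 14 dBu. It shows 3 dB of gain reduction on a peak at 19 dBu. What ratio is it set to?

2.5:1

Input overshoot = 19 − 14 = 5 dB.
Output overshoot = 5 − 3 = 2 dB.
Ratio = input overshoot / output overshoot = 5 / 2 = 2.5.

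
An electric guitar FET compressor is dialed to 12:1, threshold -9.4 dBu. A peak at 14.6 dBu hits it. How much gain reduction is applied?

22 dB

14.6 dBu exceeds the threshold by 24 dB.
After 12:1 compression the overshoot becomes 24/12 = 2 dB.
Gain reduction = 24 − 2 = 22 dB.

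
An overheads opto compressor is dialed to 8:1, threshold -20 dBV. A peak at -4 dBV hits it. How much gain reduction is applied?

Overshoot = -4 − (-20) = 16 dB.
After 8:1 compression the overshoot becomes 16/8 = 2 dB.
GR = overshoot in − overshoot out = 16 − 2 = 14 dB.

14 dB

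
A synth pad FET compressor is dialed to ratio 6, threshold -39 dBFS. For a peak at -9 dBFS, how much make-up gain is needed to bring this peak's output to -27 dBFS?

7 dB

The peak compresses to -39 + 30/6 = -34 dBFS.
To reach -27 dBFS requires -27 − (-34) = 7 dB of make-up.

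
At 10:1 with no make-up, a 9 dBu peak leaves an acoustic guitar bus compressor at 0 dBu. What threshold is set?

-1 dBu

Let T be the threshold. Output overshoot = (input overshoot)/R, so 0 − T = (9 − T)/10.
10·(0 − T) = 9 − T → 9·T = 0 − 9 = -9.
T = -9/9 = -1 dBu.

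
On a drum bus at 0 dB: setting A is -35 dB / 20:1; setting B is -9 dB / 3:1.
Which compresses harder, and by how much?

A: 35 dB over, compressed to 1.75 dB over, so 33.25 dB of GR.
B: 9 dB over, compressed to 3 dB over, so 6 dB of GR.
A applies 27.25 dB more gain reduction.

A, by 27.25 dB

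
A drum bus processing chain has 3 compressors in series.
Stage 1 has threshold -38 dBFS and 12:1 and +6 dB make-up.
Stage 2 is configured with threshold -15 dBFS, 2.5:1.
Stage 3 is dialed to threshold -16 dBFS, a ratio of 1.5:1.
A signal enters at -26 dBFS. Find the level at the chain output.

-31 dBFS

Stage 1: overshoot 12 dB → 12/12 = 1 dB → -37 dBFS; +6 dB make-up → -31 dBFS.
Stage 2: -31 dBFS is at or below the -15 dBFS threshold — no compression; output -31 dBFS.
Stage 3: -31 dBFS is at or below the -16 dBFS threshold — no compression; output -31 dBFS.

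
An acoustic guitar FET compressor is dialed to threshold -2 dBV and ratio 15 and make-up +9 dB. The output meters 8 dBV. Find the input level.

Remove make-up: 8 − 9 = -1 dBV.
That's 1 dB above the -2 dBV threshold.
Before 15:1 compression the overshoot was 1 × 15 = 15 dB, so input = -2 + 15 = 13 dBV.

13 dBV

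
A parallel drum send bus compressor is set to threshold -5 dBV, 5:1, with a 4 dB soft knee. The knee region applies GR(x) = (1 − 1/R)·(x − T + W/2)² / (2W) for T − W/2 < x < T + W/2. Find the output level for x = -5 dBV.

x − T + W/2 = -5 − (-5) + 2 = 2.
GR = (1 − 1/5) × 2² / 8 = 0.8 × 4 / 8 = 0.4 dB.
Output = -5 − 0.4 = -5.4 dBV.

-5.4 dBV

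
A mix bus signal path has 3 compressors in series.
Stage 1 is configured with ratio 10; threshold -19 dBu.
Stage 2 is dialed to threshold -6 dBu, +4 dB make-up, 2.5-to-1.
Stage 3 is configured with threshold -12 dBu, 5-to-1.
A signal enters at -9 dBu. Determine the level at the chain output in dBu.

Stage 1: overshoot 10 dB → 10/10 = 1 dB → -18 dBu.
Stage 2: -18 dBu is at or below the -6 dBu threshold — no compression; make-up brings it to -14 dBu.
Stage 3: -14 dBu ≤ -12 dBu, so stage 3 doesn't engage; output -14 dBu.

-14 dBu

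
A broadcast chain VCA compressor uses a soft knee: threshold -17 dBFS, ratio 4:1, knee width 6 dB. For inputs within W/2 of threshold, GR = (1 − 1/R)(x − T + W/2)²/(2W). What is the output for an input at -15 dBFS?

-16.5625 dBFS

x − T + W/2 = -15 − (-17) + 3 = 5.
GR = (1 − 1/4) × 5² / 12 = 0.75 × 25 / 12 = 1.5625 dB.
Output = -15 − 1.5625 = -16.5625 dBFS.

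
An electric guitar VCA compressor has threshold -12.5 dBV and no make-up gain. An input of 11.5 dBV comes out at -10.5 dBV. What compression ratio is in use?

12:1

Input overshoot = 11.5 − (-12.5) = 24 dB; output overshoot = -10.5 − (-12.5) = 2 dB.
Ratio = 24 / 2 = 12.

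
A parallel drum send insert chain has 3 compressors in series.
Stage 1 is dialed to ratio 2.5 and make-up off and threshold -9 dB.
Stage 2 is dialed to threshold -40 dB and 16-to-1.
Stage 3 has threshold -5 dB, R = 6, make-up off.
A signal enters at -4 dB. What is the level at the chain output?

Stage 1: 5 dB above -9 dB, reduced 2.5:1 to 2 dB above → -7 dB.
Stage 2: -7 dB is 33 dB over -40 dB; at 16:1 that becomes 2.0625 dB over, giving -37.9375 dB.
Stage 3: below threshold (-37.9375 ≤ -5); passes unchanged; output -37.9375 dB.

-37.9375 dB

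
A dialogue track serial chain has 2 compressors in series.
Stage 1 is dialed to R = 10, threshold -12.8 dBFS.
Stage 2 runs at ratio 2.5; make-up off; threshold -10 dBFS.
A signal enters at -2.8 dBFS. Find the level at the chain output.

-11.8 dBFS

Stage 1: 10 dB above -12.8 dBFS, reduced 10:1 to 1 dB above → -11.8 dBFS.
Stage 2: -11.8 dBFS ≤ -10 dBFS, so stage 2 doesn't engage; output -11.8 dBFS.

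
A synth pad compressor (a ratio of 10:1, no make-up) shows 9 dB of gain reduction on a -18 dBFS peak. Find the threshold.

Input is 10 dB above T (since output overshoot × R = input overshoot: (-27 − T)·10 = -18 − T gives T = -28 dBFS).
Check: -28 + (-18 − (-28))/10 = -28 + 1 = -27 dBFS. ✓

-28 dBFS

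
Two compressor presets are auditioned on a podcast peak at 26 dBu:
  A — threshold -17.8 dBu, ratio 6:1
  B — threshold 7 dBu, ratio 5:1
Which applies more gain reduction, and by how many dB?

A: overshoot 43.8 dB → output overshoot 7.3 dB → GR 36.5 dB.
B: overshoot 19 dB → output overshoot 3.8 dB → GR 15.2 dB.
A applies 21.3 dB more gain reduction.

A, by 21.3 dB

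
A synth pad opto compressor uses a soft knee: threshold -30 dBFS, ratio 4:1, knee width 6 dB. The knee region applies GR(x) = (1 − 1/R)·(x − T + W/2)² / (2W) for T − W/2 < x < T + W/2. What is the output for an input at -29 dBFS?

-30 dBFS

x − T + W/2 = -29 − (-30) + 3 = 4.
GR = (1 − 1/4) × 4² / 12 = 0.75 × 16 / 12 = 1 dB.
Output = -29 − 1 = -30 dBFS.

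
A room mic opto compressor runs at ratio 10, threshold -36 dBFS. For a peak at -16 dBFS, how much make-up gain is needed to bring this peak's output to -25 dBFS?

9 dB

Without make-up, output = threshold + overshoot/10 = -36 + 2 = -34 dBFS.
Gap to target: 9 dB.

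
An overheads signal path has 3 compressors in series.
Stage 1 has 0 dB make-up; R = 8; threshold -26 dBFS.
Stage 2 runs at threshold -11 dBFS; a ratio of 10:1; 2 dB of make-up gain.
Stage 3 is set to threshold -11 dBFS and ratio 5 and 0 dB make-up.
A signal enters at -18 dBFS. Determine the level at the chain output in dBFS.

Stage 1: -18 dBFS is 8 dB over -26 dBFS; at 8:1 that becomes 1 dB over, giving -25 dBFS.
Stage 2: -25 dBFS ≤ -11 dBFS, so stage 2 doesn't engage; make-up brings it to -23 dBFS.
Stage 3: -23 dBFS ≤ -11 dBFS, so stage 3 doesn't engage; output -23 dBFS.

-23 dBFS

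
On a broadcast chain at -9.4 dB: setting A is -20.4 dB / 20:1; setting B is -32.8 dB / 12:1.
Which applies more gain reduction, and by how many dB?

A: GR = 11 − 11/20 = 10.45 dB.
B: GR = 23.4 − 23.4/12 = 21.45 dB.
B applies 11 dB more gain reduction.

B, by 11 dB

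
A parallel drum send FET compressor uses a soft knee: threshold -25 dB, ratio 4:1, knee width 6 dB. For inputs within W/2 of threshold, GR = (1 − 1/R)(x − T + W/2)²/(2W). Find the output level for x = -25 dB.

x − T + W/2 = -25 − (-25) + 3 = 3.
GR = (1 − 1/4) × 3² / 12 = 0.75 × 9 / 12 = 0.5625 dB.
Output = -25 − 0.5625 = -25.5625 dB.

-25.5625 dB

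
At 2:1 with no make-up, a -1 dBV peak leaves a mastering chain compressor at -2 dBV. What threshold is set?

Gain reduction = -1 − (-2) = 1 dB; output overshoot = GR / (R − 1) = 1 / 1 = 1 dB.
Threshold = output − output overshoot = -2 − 1 = -3 dBV.

-3 dBV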